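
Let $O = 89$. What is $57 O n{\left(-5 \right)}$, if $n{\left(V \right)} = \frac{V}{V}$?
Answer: $5073$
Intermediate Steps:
$n{\left(V \right)} = 1$
$57 O n{\left(-5 \right)} = 57 \cdot 89 \cdot 1 = 5073 \cdot 1 = 5073$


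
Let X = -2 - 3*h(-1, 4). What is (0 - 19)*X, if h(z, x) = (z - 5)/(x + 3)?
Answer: -76/7 ≈ -10.857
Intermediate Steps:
h(z, x) = (-5 + z)/(3 + x)
X = 4/7 (X = -2 - 3*(-5 - 1)/(3 + 4) = -2 - 3*(-6)/7 = -2 - 3*(-6/7) = -2 + 18/7 = 4/7 ≈ 0.57143)
(0 - 19)*X = (0 - 19)*(4/7) = -19*4/7 = -76/7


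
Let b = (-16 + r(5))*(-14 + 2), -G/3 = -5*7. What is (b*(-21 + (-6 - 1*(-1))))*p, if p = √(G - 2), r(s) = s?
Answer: -3432*√103 ≈ -34831.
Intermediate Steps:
G = 105 (G = -(-15)*7 = -3*(-35) = 105)
b = 132 (b = (-16 + 5)*(-14 + 2) = -11*(-12) = 132)
p = √103 (p = √(105 - 2) = √103 ≈ 10.149)
(b*(-21 + (-6 - 1*(-1))))*p = (132*(-21 + (-6 - 1*(-1))))*√103 = (132*(-21 + (-6 + 1)))*√103 = (132*(-21 - 5))*√103 = (132*(-26))*√103 = -3432*√103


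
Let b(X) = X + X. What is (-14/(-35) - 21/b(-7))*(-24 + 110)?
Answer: 817/5 ≈ 163.40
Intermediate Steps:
b(X) = 2*X
(-14/(-35) - 21/b(-7))*(-24 + 110) = (-14/(-35) - 21/(2*(-7)))*(-24 + 110) = (-14*(-1/35) - 21/(-14))*86 = (2/5 - 21*(-1/14))*86 = (2/5 + 3/2)*86 = (19/10)*86 = 817/5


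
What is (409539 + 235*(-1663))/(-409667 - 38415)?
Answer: -9367/224041 ≈ -0.041809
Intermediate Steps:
(409539 + 235*(-1663))/(-409667 - 38415) = (409539 - 390805)/(-448082) = 18734*(-1/448082) = -9367/224041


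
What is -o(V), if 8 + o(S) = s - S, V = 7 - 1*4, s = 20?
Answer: -9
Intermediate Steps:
V = 3 (V = 7 - 4 = 3)
o(S) = 12 - S (o(S) = -8 + (20 - S) = 12 - S)
-o(V) = -(12 - 1*3) = -(12 - 3) = -1*9 = -9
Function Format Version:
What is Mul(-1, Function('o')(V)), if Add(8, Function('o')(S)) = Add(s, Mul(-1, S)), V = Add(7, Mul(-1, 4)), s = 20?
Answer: -9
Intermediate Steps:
V = 3 (V = Add(7, -4) = 3)
Function('o')(S) = Add(12, Mul(-1, S)) (Function('o')(S) = Add(-8, Add(20, Mul(-1, S))) = Add(12, Mul(-1, S)))
Mul(-1, Function('o')(V)) = Mul(-1, Add(12, Mul(-1, 3))) = Mul(-1, Add(12, -3)) = Mul(-1, 9) = -9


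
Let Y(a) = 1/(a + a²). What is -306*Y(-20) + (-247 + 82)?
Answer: -31503/190 ≈ -165.81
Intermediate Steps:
-306*Y(-20) + (-247 + 82) = -306/((-20)*(1 - 20)) + (-247 + 82) = -(-153)/(10*(-19)) - 165 = -(-153)*(-1)/(10*19) - 165 = -306*1/380 - 165 = -153/190 - 165 = -31503/190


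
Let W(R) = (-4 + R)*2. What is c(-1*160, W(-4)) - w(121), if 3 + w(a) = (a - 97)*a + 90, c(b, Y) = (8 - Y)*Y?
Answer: -3375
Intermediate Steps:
W(R) = -8 + 2*R
c(b, Y) = Y*(8 - Y)
w(a) = 87 + a*(-97 + a) (w(a) = -3 + ((a - 97)*a + 90) = -3 + ((-97 + a)*a + 90) = -3 + (a*(-97 + a) + 90) = -3 + (90 + a*(-97 + a)) = 87 + a*(-97 + a))
c(-1*160, W(-4)) - w(121) = (-8 + 2*(-4))*(8 - (-8 + 2*(-4))) - (87 + 121² - 97*121) = (-8 - 8)*(8 - (-8 - 8)) - (87 + 14641 - 11737) = -16*(8 - 1*(-16)) - 1*2991 = -16*(8 + 16) - 2991 = -16*24 - 2991 = -384 - 2991 = -3375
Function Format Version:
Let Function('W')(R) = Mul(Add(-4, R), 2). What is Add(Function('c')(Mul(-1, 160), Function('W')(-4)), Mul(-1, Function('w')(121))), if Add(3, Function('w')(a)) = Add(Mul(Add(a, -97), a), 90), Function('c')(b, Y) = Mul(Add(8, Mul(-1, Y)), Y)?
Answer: -3375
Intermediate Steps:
Function('W')(R) = Add(-8, Mul(2, R))
Function('c')(b, Y) = Mul(Y, Add(8, Mul(-1, Y)))
Function('w')(a) = Add(87, Mul(a, Add(-97, a))) (Function('w')(a) = Add(-3, Add(Mul(Add(a, -97), a), 90)) = Add(-3, Add(Mul(Add(-97, a), a), 90)) = Add(-3, Add(Mul(a, Add(-97, a)), 90)) = Add(-3, Add(90, Mul(a, Add(-97, a)))) = Add(87, Mul(a, Add(-97, a))))
Add(Function('c')(Mul(-1, 160), Function('W')(-4)), Mul(-1, Function('w')(121))) = Add(Mul(Add(-8, Mul(2, -4)), Add(8, Mul(-1, Add(-8, Mul(2, -4))))), Mul(-1, Add(87, Pow(121, 2), Mul(-97, 121)))) = Add(Mul(Add(-8, -8), Add(8, Mul(-1, Add(-8, -8)))), Mul(-1, Add(87, 14641, -11737))) = Add(Mul(-16, Add(8, Mul(-1, -16))), Mul(-1, 2991)) = Add(Mul(-16, Add(8, 16)), -2991) = Add(Mul(-16, 24), -2991) = Add(-384, -2991) = -3375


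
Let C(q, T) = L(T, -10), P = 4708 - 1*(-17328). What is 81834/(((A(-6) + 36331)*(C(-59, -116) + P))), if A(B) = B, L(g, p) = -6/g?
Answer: 4746372/46426655575 ≈ 0.00010223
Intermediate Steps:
P = 22036 (P = 4708 + 17328 = 22036)
C(q, T) = -6/T
81834/(((A(-6) + 36331)*(C(-59, -116) + P))) = 81834/(((-6 + 36331)*(-6/(-116) + 22036))) = 81834/((36325*(-6*(-1/116) + 22036))) = 81834/((36325*(3/58 + 22036))) = 81834/((36325*(1278091/58))) = 81834/(46426655575/58) = 81834*(58/46426655575) = 4746372/46426655575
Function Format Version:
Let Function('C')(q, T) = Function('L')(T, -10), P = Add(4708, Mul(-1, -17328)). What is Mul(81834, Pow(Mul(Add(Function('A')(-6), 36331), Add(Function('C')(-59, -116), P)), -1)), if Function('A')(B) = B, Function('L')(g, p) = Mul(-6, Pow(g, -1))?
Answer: Rational(4746372, 46426655575) ≈ 0.00010223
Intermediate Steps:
P = 22036 (P = Add(4708, 17328) = 22036)
Function('C')(q, T) = Mul(-6, Pow(T, -1))
Mul(81834, Pow(Mul(Add(Function('A')(-6), 36331), Add(Function('C')(-59, -116), P)), -1)) = Mul(81834, Pow(Mul(Add(-6, 36331), Add(Mul(-6, Pow(-116, -1)), 22036)), -1)) = Mul(81834, Pow(Mul(36325, Add(Mul(-6, Rational(-1, 116)), 22036)), -1)) = Mul(81834, Pow(Mul(36325, Add(Rational(3, 58), 22036)), -1)) = Mul(81834, Pow(Mul(36325, Rational(1278091, 58)), -1)) = Mul(81834, Pow(Rational(46426655575, 58), -1)) = Mul(81834, Rational(58, 46426655575)) = Rational(4746372, 46426655575)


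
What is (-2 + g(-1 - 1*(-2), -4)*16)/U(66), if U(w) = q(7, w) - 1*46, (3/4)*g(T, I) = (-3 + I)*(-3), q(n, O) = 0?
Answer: -223/23 ≈ -9.6956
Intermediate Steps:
g(T, I) = 12 - 4*I (g(T, I) = 4*((-3 + I)*(-3))/3 = 4*(9 - 3*I)/3 = 12 - 4*I)
U(w) = -46 (U(w) = 0 - 1*46 = 0 - 46 = -46)
(-2 + g(-1 - 1*(-2), -4)*16)/U(66) = (-2 + (12 - 4*(-4))*16)/(-46) = (-2 + (12 + 16)*16)*(-1/46) = (-2 + 28*16)*(-1/46) = (-2 + 448)*(-1/46) = 446*(-1/46) = -223/23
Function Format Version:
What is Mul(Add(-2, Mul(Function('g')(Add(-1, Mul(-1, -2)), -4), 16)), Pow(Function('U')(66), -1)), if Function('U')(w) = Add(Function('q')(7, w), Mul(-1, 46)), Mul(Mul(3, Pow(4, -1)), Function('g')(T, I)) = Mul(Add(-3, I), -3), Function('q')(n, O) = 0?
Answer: Rational(-223, 23) ≈ -9.6956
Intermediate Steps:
Function('g')(T, I) = Add(12, Mul(-4, I)) (Function('g')(T, I) = Mul(Rational(4, 3), Mul(Add(-3, I), -3)) = Mul(Rational(4, 3), Add(9, Mul(-3, I))) = Add(12, Mul(-4, I)))
Function('U')(w) = -46 (Function('U')(w) = Add(0, Mul(-1, 46)) = Add(0, -46) = -46)
Mul(Add(-2, Mul(Function('g')(Add(-1, Mul(-1, -2)), -4), 16)), Pow(Function('U')(66), -1)) = Mul(Add(-2, Mul(Add(12, Mul(-4, -4)), 16)), Pow(-46, -1)) = Mul(Add(-2, Mul(Add(12, 16), 16)), Rational(-1, 46)) = Mul(Add(-2, Mul(28, 16)), Rational(-1, 46)) = Mul(Add(-2, 448), Rational(-1, 46)) = Mul(446, Rational(-1, 46)) = Rational(-223, 23)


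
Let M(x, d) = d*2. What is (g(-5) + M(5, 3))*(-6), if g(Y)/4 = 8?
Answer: -228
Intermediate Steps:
g(Y) = 32 (g(Y) = 4*8 = 32)
M(x, d) = 2*d
(g(-5) + M(5, 3))*(-6) = (32 + 2*3)*(-6) = (32 + 6)*(-6) = 38*(-6) = -228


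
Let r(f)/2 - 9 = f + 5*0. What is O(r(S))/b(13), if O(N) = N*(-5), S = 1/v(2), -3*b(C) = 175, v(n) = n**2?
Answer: 111/70 ≈ 1.5857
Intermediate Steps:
b(C) = -175/3 (b(C) = -1/3*175 = -175/3)
S = 1/4 (S = 1/(2**2) = 1/4 ≈ 0.25000)
r(f) = 18 + 2*f (r(f) = 18 + 2*(f + 5*0) = 18 + 2*(f + 0) = 18 + 2*f)
O(N) = -5*N
O(r(S))/b(13) = (-5*(18 + 2*(1/4)))/(-175/3) = -5*(18 + 1/2)*(-3/175) = -5*37/2*(-3/175) = -185/2*(-3/175) = 111/70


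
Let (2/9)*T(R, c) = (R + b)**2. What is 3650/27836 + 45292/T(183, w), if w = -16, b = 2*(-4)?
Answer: 1763763737/3836148750 ≈ 0.45977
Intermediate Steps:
b = -8
T(R, c) = 9*(-8 + R)**2/2 (T(R, c) = 9*(R - 8)**2/2 = 9*(-8 + R)**2/2)
3650/27836 + 45292/T(183, w) = 3650/27836 + 45292/((9*(-8 + 183)**2/2)) = 3650*(1/27836) + 45292/(((9/2)*175**2)) = 1825/13918 + 45292/(((9/2)*30625)) = 1825/13918 + 45292/(275625/2) = 1825/13918 + 45292*(2/275625) = 1825/13918 + 90584/275625 = 1763763737/3836148750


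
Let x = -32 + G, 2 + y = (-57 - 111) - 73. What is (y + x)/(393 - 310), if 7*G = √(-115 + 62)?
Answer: -275/83 + I*√53/581 ≈ -3.3133 + 0.01253*I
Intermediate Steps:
G = I*√53/7 (G = √(-115 + 62)/7 = √(-53)/7 = (I*√53)/7 = I*√53/7 ≈ 1.04*I)
y = -243 (y = -2 + ((-57 - 111) - 73) = -2 + (-168 - 73) = -2 - 241 = -243)
x = -32 + I*√53/7 ≈ -32.0 + 1.04*I
(y + x)/(393 - 310) = (-243 + (-32 + I*√53/7))/(393 - 310) = (-275 + I*√53/7)/83 = (-275 + I*√53/7)*(1/83) = -275/83 + I*√53/581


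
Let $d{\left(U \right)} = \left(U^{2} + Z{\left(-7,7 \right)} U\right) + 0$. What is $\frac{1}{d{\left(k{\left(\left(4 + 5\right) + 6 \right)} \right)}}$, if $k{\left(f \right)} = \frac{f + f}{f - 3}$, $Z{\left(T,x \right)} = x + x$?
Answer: $\frac{4}{165} \approx 0.024242$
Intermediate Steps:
$Z{\left(T,x \right)} = 2 x$
$k{\left(f \right)} = \frac{2 f}{-3 + f}$
$d{\left(U \right)} = U^{2} + 14 U$ ($d{\left(U \right)} = \left(U^{2} + 2 \cdot 7 U\right) + 0 = \left(U^{2} + 14 U\right) + 0 = U^{2} + 14 U$)
$\frac{1}{d{\left(k{\left(\left(4 + 5\right) + 6 \right)} \right)}} = \frac{1}{\frac{2 \left(\left(4 + 5\right) + 6\right)}{-3 + \left(\left(4 + 5\right) + 6\right)} \left(14 + \frac{2 \left(\left(4 + 5\right) + 6\right)}{-3 + \left(\left(4 + 5\right) + 6\right)}\right)} = \frac{1}{\frac{2 \left(9 + 6\right)}{-3 + \left(9 + 6\right)} \left(14 + \frac{2 \left(9 + 6\right)}{-3 + \left(9 + 6\right)}\right)} = \frac{1}{2 \cdot 15 \frac{1}{-3 + 15} \left(14 + 2 \cdot 15 \frac{1}{-3 + 15}\right)} = \frac{1}{2 \cdot 15 \cdot \frac{1}{12} \left(14 + 2 \cdot 15 \cdot \frac{1}{12}\right)} = \frac{1}{\frac{5}{2} \left(14 + \frac{5}{2}\right)} = \frac{1}{\frac{5}{2} \cdot \frac{33}{2}} = \frac{1}{\frac{165}{4}} = \frac{4}{165}$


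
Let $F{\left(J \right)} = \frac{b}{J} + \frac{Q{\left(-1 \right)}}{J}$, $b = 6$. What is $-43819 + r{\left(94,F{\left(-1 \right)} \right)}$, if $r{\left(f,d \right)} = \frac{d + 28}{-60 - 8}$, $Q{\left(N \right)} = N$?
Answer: $- \frac{2979715}{68} \approx -43819.0$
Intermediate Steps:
$F{\left(J \right)} = \frac{5}{J}$ ($F{\left(J \right)} = \frac{6}{J} - \frac{1}{J} = \frac{5}{J}$)
$r{\left(f,d \right)} = - \frac{7}{17} - \frac{d}{68}$ ($r{\left(f,d \right)} = \frac{28 + d}{-68} = \left(28 + d\right) \left(- \frac{1}{68}\right) = - \frac{7}{17} - \frac{d}{68}$)
$-43819 + r{\left(94,F{\left(-1 \right)} \right)} = -43819 - \left(\frac{7}{17} + \frac{5 \frac{1}{-1}}{68}\right) = -43819 - \left(\frac{7}{17} + \frac{5 \left(-1\right)}{68}\right) = -43819 - \frac{23}{68} = - \frac{2979715}{68}$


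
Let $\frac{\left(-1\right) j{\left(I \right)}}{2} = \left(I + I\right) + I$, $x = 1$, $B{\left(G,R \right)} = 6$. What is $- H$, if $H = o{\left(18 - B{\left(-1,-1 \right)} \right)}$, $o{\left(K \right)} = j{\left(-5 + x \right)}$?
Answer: $-24$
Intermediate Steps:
$j{\left(I \right)} = - 6 I$ ($j{\left(I \right)} = - 2 \left(\left(I + I\right) + I\right) = - 2 \left(2 I + I\right) = - 2 \cdot 3 I = - 6 I$)
$o{\left(K \right)} = 24$ ($o{\left(K \right)} = - 6 \left(-5 + 1\right) = \left(-6\right) \left(-4\right) = 24$)
$H = 24$
$- H = \left(-1\right) 24 = -24$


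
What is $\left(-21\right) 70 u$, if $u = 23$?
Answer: $-33810$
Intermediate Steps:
$\left(-21\right) 70 u = \left(-21\right) 70 \cdot 23 = \left(-1470\right) 23 = -33810$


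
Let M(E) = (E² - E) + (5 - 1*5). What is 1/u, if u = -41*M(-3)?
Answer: -1/492 ≈ -0.0020325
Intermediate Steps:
M(E) = E² - E (M(E) = (E² - E) + (5 - 5) = (E² - E) + 0 = E² - E)
u = -492 (u = -(-123)*(-1 - 3) = -(-123)*(-4) = -41*12 = -492)
1/u = 1/(-492) = -1/492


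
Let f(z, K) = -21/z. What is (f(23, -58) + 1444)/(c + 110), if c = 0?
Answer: 33191/2530 ≈ 13.119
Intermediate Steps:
(f(23, -58) + 1444)/(c + 110) = (-21/23 + 1444)/(0 + 110) = (-21*1/23 + 1444)/110 = (-21/23 + 1444)*(1/110) = (33191/23)*(1/110) = 33191/2530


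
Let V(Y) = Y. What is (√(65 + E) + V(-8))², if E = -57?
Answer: 72 - 32*√2 ≈ 26.745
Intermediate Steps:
(√(65 + E) + V(-8))² = (√(65 - 57) - 8)² = (√8 - 8)² = (2*√2 - 8)² = (-8 + 2*√2)²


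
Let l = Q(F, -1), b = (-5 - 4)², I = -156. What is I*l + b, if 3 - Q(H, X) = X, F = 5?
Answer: -543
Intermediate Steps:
Q(H, X) = 3 - X
b = 81 (b = (-9)² = 81)
l = 4 (l = 3 - 1*(-1) = 3 + 1 = 4)
I*l + b = -156*4 + 81 = -624 + 81 = -543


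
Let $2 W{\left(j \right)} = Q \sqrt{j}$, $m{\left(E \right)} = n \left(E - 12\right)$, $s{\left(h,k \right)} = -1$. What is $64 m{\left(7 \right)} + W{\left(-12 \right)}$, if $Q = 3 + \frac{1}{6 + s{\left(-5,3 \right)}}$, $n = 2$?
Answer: $-640 + \frac{16 i \sqrt{3}}{5} \approx -640.0 + 5.5426 i$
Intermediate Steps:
$m{\left(E \right)} = -24 + 2 E$ ($m{\left(E \right)} = 2 \left(E - 12\right) = 2 \left(-12 + E\right) = -24 + 2 E$)
$Q = \frac{16}{5}$ ($Q = 3 + \frac{1}{6 - 1} = 3 + \frac{1}{5} = \frac{16}{5} \approx 3.2$)
$W{\left(j \right)} = \frac{8 \sqrt{j}}{5}$ ($W{\left(j \right)} = \frac{\frac{16}{5} \sqrt{j}}{2} = \frac{8 \sqrt{j}}{5}$)
$64 m{\left(7 \right)} + W{\left(-12 \right)} = 64 \left(-24 + 2 \cdot 7\right) + \frac{8 \sqrt{-12}}{5} = 64 \left(-24 + 14\right) + \frac{8 \cdot 2 i \sqrt{3}}{5} = 64 \left(-10\right) + \frac{16 i \sqrt{3}}{5} = -640 + \frac{16 i \sqrt{3}}{5}$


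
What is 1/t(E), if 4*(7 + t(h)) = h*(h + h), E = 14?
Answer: 1/91 ≈ 0.010989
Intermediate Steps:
t(h) = -7 + h**2/2 (t(h) = -7 + (h*(h + h))/4 = -7 + (h*(2*h))/4 = -7 + (2*h**2)/4 = -7 + h**2/2)
1/t(E) = 1/(-7 + (1/2)*14**2) = 1/(-7 + (1/2)*196) = 1/(-7 + 98) = 1/91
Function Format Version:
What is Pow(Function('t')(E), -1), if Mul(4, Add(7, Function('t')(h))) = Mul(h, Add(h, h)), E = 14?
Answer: Rational(1, 91) ≈ 0.010989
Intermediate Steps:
Function('t')(h) = Add(-7, Mul(Rational(1, 2), Pow(h, 2))) (Function('t')(h) = Add(-7, Mul(Rational(1, 4), Mul(h, Add(h, h)))) = Add(-7, Mul(Rational(1, 4), Mul(h, Mul(2, h)))) = Add(-7, Mul(Rational(1, 4), Mul(2, Pow(h, 2)))) = Add(-7, Mul(Rational(1, 2), Pow(h, 2))))
Pow(Function('t')(E), -1) = Pow(Add(-7, Mul(Rational(1, 2), Pow(14, 2))), -1) = Pow(Add(-7, Mul(Rational(1, 2), 196)), -1) = Pow(Add(-7, 98), -1) = Pow(91, -1) = Rational(1, 91)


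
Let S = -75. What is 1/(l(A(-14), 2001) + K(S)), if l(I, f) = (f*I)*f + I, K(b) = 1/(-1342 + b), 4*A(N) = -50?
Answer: -1417/70920885426 ≈ -1.9980e-8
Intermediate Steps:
A(N) = -25/2 (A(N) = (1/4)*(-50) = -25/2)
l(I, f) = I + I*f**2 (l(I, f) = (I*f)*f + I = I*f**2 + I = I + I*f**2)
1/(l(A(-14), 2001) + K(S)) = 1/(-25*(1 + 2001**2)/2 + 1/(-1342 - 75)) = 1/(-25*(1 + 4004001)/2 + 1/(-1417)) = 1/(-25/2*4004002 - 1/1417) = 1/(-50050025 - 1/1417) = 1/(-70920885426/1417) = -1417/70920885426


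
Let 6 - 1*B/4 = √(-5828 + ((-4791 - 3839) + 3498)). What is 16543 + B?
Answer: 16567 - 16*I*√685 ≈ 16567.0 - 418.76*I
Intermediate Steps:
B = 24 - 16*I*√685 (B = 24 - 4*√(-5828 + ((-4791 - 3839) + 3498)) = 24 - 4*√(-5828 + (-8630 + 3498)) = 24 - 4*√(-5828 - 5132) = 24 - 16*I*√685 ≈ 24.0 - 418.76*I)
16543 + B = 16543 + (24 - 16*I*√685) = 16567 - 16*I*√685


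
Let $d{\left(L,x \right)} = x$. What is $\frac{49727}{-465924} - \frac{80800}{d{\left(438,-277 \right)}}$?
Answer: $\frac{37632884821}{129060948} \approx 291.59$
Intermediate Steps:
$\frac{49727}{-465924} - \frac{80800}{d{\left(438,-277 \right)}} = \frac{49727}{-465924} - \frac{80800}{-277} = 49727 \left(- \frac{1}{465924}\right) - - \frac{80800}{277} = - \frac{49727}{465924} + \frac{80800}{277} = \frac{37632884821}{129060948}$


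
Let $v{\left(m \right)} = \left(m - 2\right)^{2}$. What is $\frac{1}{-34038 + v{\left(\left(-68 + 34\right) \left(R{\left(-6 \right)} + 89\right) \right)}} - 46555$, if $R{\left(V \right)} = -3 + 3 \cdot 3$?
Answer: $- \frac{484720697229}{10411786} \approx -46555.0$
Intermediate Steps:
$R{\left(V \right)} = 6$ ($R{\left(V \right)} = -3 + 9 = 6$)
$v{\left(m \right)} = \left(-2 + m\right)^{2}$ ($v{\left(m \right)} = \left(m - 2\right)^{2} = \left(-2 + m\right)^{2}$)
$\frac{1}{-34038 + v{\left(\left(-68 + 34\right) \left(R{\left(-6 \right)} + 89\right) \right)}} - 46555 = \frac{1}{-34038 + \left(-2 + \left(-68 + 34\right) \left(6 + 89\right)\right)^{2}} - 46555 = \frac{1}{-34038 + \left(-2 - 3230\right)^{2}} - 46555 = \frac{1}{-34038 + \left(-3232\right)^{2}} - 46555 = \frac{1}{-34038 + 10445824} - 46555 = \frac{1}{10411786} - 46555 = - \frac{484720697229}{10411786}$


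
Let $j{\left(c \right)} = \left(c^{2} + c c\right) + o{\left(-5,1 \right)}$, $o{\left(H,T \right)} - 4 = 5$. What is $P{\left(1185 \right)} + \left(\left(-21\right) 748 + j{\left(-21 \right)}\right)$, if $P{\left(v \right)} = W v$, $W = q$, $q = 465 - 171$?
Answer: $333573$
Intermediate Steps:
$q = 294$ ($q = 465 - 171 = 294$)
$o{\left(H,T \right)} = 9$ ($o{\left(H,T \right)} = 4 + 5 = 9$)
$j{\left(c \right)} = 9 + 2 c^{2}$ ($j{\left(c \right)} = \left(c^{2} + c c\right) + 9 = \left(c^{2} + c^{2}\right) + 9 = 2 c^{2} + 9 = 9 + 2 c^{2}$)
$W = 294$
$P{\left(v \right)} = 294 v$
$P{\left(1185 \right)} + \left(\left(-21\right) 748 + j{\left(-21 \right)}\right) = 294 \cdot 1185 + \left(\left(-21\right) 748 + \left(9 + 2 \left(-21\right)^{2}\right)\right) = 348390 + \left(-15708 + \left(9 + 2 \cdot 441\right)\right) = 348390 + \left(-15708 + \left(9 + 882\right)\right) = 348390 + \left(-15708 + 891\right) = 348390 - 14817 = 333573$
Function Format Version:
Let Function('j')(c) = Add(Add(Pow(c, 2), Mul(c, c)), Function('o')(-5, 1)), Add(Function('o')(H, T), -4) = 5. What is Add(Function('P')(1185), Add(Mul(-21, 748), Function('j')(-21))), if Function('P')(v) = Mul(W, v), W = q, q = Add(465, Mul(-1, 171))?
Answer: 333573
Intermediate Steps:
q = 294 (q = Add(465, -171) = 294)
Function('o')(H, T) = 9 (Function('o')(H, T) = Add(4, 5) = 9)
Function('j')(c) = Add(9, Mul(2, Pow(c, 2))) (Function('j')(c) = Add(Add(Pow(c, 2), Mul(c, c)), 9) = Add(Add(Pow(c, 2), Pow(c, 2)), 9) = Add(Mul(2, Pow(c, 2)), 9) = Add(9, Mul(2, Pow(c, 2))))
W = 294
Function('P')(v) = Mul(294, v)
Add(Function('P')(1185), Add(Mul(-21, 748), Function('j')(-21))) = Add(Mul(294, 1185), Add(Mul(-21, 748), Add(9, Mul(2, Pow(-21, 2))))) = Add(348390, Add(-15708, Add(9, Mul(2, 441)))) = Add(348390, Add(-15708, Add(9, 882))) = Add(348390, Add(-15708, 891)) = Add(348390, -14817) = 333573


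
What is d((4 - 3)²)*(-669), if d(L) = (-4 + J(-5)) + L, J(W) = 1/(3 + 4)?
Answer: 13380/7 ≈ 1911.4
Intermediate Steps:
J(W) = ⅐ (J(W) = 1/7 = ⅐)
d(L) = -27/7 + L (d(L) = (-4 + ⅐) + L = -27/7 + L)
d((4 - 3)²)*(-669) = (-27/7 + (4 - 3)²)*(-669) = (-27/7 + 1²)*(-669) = (-27/7 + 1)*(-669) = -20/7*(-669) = 13380/7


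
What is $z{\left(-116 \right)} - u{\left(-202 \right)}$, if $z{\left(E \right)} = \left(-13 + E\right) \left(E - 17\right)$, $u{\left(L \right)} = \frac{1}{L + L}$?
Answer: $\frac{6931429}{404} \approx 17157.0$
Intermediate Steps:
$u{\left(L \right)} = \frac{1}{2 L}$
$z{\left(E \right)} = \left(-17 + E\right) \left(-13 + E\right)$ ($z{\left(E \right)} = \left(-13 + E\right) \left(-17 + E\right) = \left(-17 + E\right) \left(-13 + E\right)$)
$z{\left(-116 \right)} - u{\left(-202 \right)} = \left(221 + \left(-116\right)^{2} - -3480\right) - \frac{1}{2 \left(-202\right)} = \left(221 + 13456 + 3480\right) - \frac{1}{2} \left(- \frac{1}{202}\right) = 17157 - - \frac{1}{404} = 17157 + \frac{1}{404} = \frac{6931429}{404}$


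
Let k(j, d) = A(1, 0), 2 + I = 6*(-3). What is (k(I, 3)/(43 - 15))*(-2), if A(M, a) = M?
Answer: -1/14 ≈ -0.071429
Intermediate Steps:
I = -20 (I = -2 + 6*(-3) = -2 - 18 = -20)
k(j, d) = 1
(k(I, 3)/(43 - 15))*(-2) = (1/(43 - 15))*(-2) = (1/28)*(-2) = -1/14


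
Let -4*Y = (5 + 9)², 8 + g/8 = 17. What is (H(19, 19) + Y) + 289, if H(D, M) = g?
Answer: 312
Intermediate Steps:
g = 72 (g = -64 + 8*17 = -64 + 136 = 72)
H(D, M) = 72
Y = -49 (Y = -(5 + 9)²/4 = -¼*14² = -¼*196 = -49)
(H(19, 19) + Y) + 289 = (72 - 49) + 289 = 23 + 289 = 312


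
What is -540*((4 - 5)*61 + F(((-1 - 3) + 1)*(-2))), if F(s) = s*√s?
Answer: 32940 - 3240*√6 ≈ 25004.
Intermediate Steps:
F(s) = s^(3/2)
-540*((4 - 5)*61 + F(((-1 - 3) + 1)*(-2))) = -540*((4 - 5)*61 + (((-1 - 3) + 1)*(-2))^(3/2)) = -540*(-1*61 + ((-4 + 1)*(-2))^(3/2)) = -540*(-61 + (-3*(-2))^(3/2)) = -540*(-61 + 6^(3/2)) = -540*(-61 + 6*√6) = 32940 - 3240*√6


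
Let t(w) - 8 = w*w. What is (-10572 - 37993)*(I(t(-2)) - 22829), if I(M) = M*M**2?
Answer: 1024770065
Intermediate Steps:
t(w) = 8 + w**2 (t(w) = 8 + w*w = 8 + w**2)
I(M) = M**3
(-10572 - 37993)*(I(t(-2)) - 22829) = (-10572 - 37993)*((8 + (-2)**2)**3 - 22829) = -48565*((8 + 4)**3 - 22829) = -48565*(12**3 - 22829) = -48565*(1728 - 22829) = -48565*(-21101) = 1024770065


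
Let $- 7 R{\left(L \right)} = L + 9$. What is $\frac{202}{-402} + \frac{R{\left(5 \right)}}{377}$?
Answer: $- \frac{38479}{75777} \approx -0.50779$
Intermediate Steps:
$R{\left(L \right)} = - \frac{9}{7} - \frac{L}{7}$ ($R{\left(L \right)} = - \frac{L + 9}{7} = - \frac{9 + L}{7} = - \frac{9}{7} - \frac{L}{7}$)
$\frac{202}{-402} + \frac{R{\left(5 \right)}}{377} = \frac{202}{-402} + \frac{- \frac{9}{7} - \frac{5}{7}}{377} = 202 \left(- \frac{1}{402}\right) + \left(- \frac{9}{7} - \frac{5}{7}\right) \frac{1}{377} = - \frac{101}{201} - \frac{2}{377} = - \frac{38479}{75777}$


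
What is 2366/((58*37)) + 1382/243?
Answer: 1770355/260739 ≈ 6.7898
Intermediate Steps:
2366/((58*37)) + 1382/243 = 2366/2146 + 1382*(1/243) = 2366*(1/2146) + 1382/243 = 1183/1073 + 1382/243 = 1770355/260739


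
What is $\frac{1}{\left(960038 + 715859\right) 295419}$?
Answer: $\frac{1}{495091815843} \approx 2.0198 \cdot 10^{-12}$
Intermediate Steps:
$\frac{1}{\left(960038 + 715859\right) 295419} = \frac{1}{1675897} \cdot \frac{1}{295419} = \frac{1}{495091815843}$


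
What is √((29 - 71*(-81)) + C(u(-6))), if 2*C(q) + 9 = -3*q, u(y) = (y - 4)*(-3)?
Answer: √22922/2 ≈ 75.700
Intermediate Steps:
u(y) = 12 - 3*y (u(y) = (-4 + y)*(-3) = 12 - 3*y)
C(q) = -9/2 - 3*q/2 (C(q) = -9/2 + (-3*q)/2 = -9/2 - 3*q/2)
√((29 - 71*(-81)) + C(u(-6))) = √((29 - 71*(-81)) + (-9/2 - 3*(12 - 3*(-6))/2)) = √((29 + 5751) + (-9/2 - 3*(12 + 18)/2)) = √(5780 + (-9/2 - 3/2*30)) = √(5780 + (-9/2 - 45)) = √(5780 - 99/2) = √(11461/2) = √22922/2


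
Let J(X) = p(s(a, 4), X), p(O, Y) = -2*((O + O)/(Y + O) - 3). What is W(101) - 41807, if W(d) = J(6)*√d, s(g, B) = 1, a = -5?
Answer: -41807 + 38*√101/7 ≈ -41752.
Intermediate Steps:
p(O, Y) = 6 - 4*O/(O + Y) (p(O, Y) = -2*((2*O)/(O + Y) - 3) = -2*(2*O/(O + Y) - 3) = -2*(-3 + 2*O/(O + Y)) = 6 - 4*O/(O + Y))
J(X) = 2*(1 + 3*X)/(1 + X)
W(d) = 38*√d/7 (W(d) = (2*(1 + 3*6)/(1 + 6))*√d = (2*(1 + 18)/7)*√d = (2*(⅐)*19)*√d = 38*√d/7)
W(101) - 41807 = 38*√101/7 - 41807 = -41807 + 38*√101/7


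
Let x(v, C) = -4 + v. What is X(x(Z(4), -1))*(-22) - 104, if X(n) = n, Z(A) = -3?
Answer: 50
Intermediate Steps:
X(x(Z(4), -1))*(-22) - 104 = (-4 - 3)*(-22) - 104 = -7*(-22) - 104 = 154 - 104 = 50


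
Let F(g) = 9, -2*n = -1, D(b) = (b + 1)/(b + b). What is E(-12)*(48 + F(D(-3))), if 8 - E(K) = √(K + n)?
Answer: 456 - 57*I*√46/2 ≈ 456.0 - 193.3*I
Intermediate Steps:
D(b) = (1 + b)/(2*b) (D(b) = (1 + b)/((2*b)) = (1 + b)*(1/(2*b)) = (1 + b)/(2*b))
n = ½ (n = -½*(-1) = ½ ≈ 0.50000)
E(K) = 8 - √(½ + K) (E(K) = 8 - √(K + ½) = 8 - √(½ + K))
E(-12)*(48 + F(D(-3))) = (8 - √(2 + 4*(-12))/2)*(48 + 9) = (8 - √(2 - 48)/2)*57 = (8 - I*√46/2)*57 = 456 - 57*I*√46/2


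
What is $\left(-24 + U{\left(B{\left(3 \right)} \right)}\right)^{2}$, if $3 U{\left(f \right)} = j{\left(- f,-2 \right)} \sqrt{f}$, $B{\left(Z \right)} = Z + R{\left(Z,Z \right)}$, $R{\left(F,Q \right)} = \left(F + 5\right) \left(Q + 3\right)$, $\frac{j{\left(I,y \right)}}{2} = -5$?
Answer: $\frac{3428}{3} + 160 \sqrt{51} \approx 2285.3$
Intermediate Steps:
$j{\left(I,y \right)} = -10$ ($j{\left(I,y \right)} = 2 \left(-5\right) = -10$)
$R{\left(F,Q \right)} = \left(3 + Q\right) \left(5 + F\right)$ ($R{\left(F,Q \right)} = \left(5 + F\right) \left(3 + Q\right) = \left(3 + Q\right) \left(5 + F\right)$)
$B{\left(Z \right)} = 15 + Z^{2} + 9 Z$ ($B{\left(Z \right)} = Z + \left(15 + 3 Z + 5 Z + Z Z\right) = Z + \left(15 + 3 Z + 5 Z + Z^{2}\right) = Z + \left(15 + Z^{2} + 8 Z\right) = 15 + Z^{2} + 9 Z$)
$U{\left(f \right)} = - \frac{10 \sqrt{f}}{3}$ ($U{\left(f \right)} = \frac{\left(-10\right) \sqrt{f}}{3} = - \frac{10 \sqrt{f}}{3}$)
$\left(-24 + U{\left(B{\left(3 \right)} \right)}\right)^{2} = \left(-24 - \frac{10 \sqrt{15 + 3^{2} + 9 \cdot 3}}{3}\right)^{2} = \left(-24 - \frac{10 \sqrt{15 + 9 + 27}}{3}\right)^{2} = \left(-24 - \frac{10 \sqrt{51}}{3}\right)^{2}$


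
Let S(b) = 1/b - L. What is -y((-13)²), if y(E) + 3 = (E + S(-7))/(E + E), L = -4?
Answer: 2944/1183 ≈ 2.4886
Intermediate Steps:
S(b) = 4 + 1/b (S(b) = 1/b - 1*(-4) = 1/b + 4 = 4 + 1/b)
y(E) = -3 + (27/7 + E)/(2*E) (y(E) = -3 + (E + (4 + 1/(-7)))/(E + E) = -3 + (E + (4 - ⅐))/((2*E)) = -3 + (E + 27/7)*(1/(2*E)) = -3 + (27/7 + E)*(1/(2*E)) = -3 + (27/7 + E)/(2*E))
-y((-13)²) = -(27 - 35*(-13)²)/(14*((-13)²)) = -(27 - 35*169)/(14*169) = -(27 - 5915)/(14*169) = -(-5888)/(14*169) = -1*(-2944/1183) = 2944/1183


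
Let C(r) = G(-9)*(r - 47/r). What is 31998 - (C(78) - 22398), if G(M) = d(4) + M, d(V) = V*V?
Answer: 4200629/78 ≈ 53854.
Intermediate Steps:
d(V) = V²
G(M) = 16 + M (G(M) = 4² + M = 16 + M)
C(r) = -329/r + 7*r (C(r) = (16 - 9)*(r - 47/r) = 7*(r - 47/r) = -329/r + 7*r)
31998 - (C(78) - 22398) = 31998 - ((-329/78 + 7*78) - 22398) = 31998 - ((-329*1/78 + 546) - 22398) = 31998 - ((-329/78 + 546) - 22398) = 31998 - (42259/78 - 22398) = 31998 - 1*(-1704785/78) = 31998 + 1704785/78 = 4200629/78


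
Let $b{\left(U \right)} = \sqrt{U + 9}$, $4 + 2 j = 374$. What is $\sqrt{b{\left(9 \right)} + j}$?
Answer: $\sqrt{185 + 3 \sqrt{2}} \approx 13.757$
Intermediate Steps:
$j = 185$ ($j = -2 + \frac{1}{2} \cdot 374 = -2 + 187 = 185$)
$b{\left(U \right)} = \sqrt{9 + U}$
$\sqrt{b{\left(9 \right)} + j} = \sqrt{\sqrt{9 + 9} + 185} = \sqrt{\sqrt{18} + 185} = \sqrt{3 \sqrt{2} + 185} = \sqrt{185 + 3 \sqrt{2}}$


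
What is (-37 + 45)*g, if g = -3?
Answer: -24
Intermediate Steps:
(-37 + 45)*g = (-37 + 45)*(-3) = 8*(-3) = -24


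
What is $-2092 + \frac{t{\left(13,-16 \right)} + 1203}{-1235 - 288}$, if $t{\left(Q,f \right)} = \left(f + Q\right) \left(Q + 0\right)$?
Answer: $- \frac{3187280}{1523} \approx -2092.8$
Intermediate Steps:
$t{\left(Q,f \right)} = Q \left(Q + f\right)$ ($t{\left(Q,f \right)} = \left(Q + f\right) Q = Q \left(Q + f\right)$)
$-2092 + \frac{t{\left(13,-16 \right)} + 1203}{-1235 - 288} = -2092 + \frac{13 \left(13 - 16\right) + 1203}{-1235 - 288} = -2092 + \frac{13 \left(-3\right) + 1203}{-1523} = -2092 + \left(-39 + 1203\right) \left(- \frac{1}{1523}\right) = -2092 + 1164 \left(- \frac{1}{1523}\right) = -2092 - \frac{1164}{1523} = - \frac{3187280}{1523}$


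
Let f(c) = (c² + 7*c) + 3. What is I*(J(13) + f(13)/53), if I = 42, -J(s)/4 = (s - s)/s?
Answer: 11046/53 ≈ 208.42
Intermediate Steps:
f(c) = 3 + c² + 7*c
J(s) = 0 (J(s) = -4*(s - s)/s = -0/s = -4*0 = 0)
I*(J(13) + f(13)/53) = 42*(0 + (3 + 13² + 7*13)/53) = 42*(0 + (3 + 169 + 91)*(1/53)) = 42*(0 + 263*(1/53)) = 42*(0 + 263/53) = 42*(263/53) = 11046/53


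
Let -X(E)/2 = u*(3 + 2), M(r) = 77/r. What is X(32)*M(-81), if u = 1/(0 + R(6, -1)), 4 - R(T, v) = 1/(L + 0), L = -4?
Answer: 3080/1377 ≈ 2.2367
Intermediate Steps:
R(T, v) = 17/4 (R(T, v) = 4 - 1/(-4 + 0) = 4 - 1/(-4) = 4 - 1*(-¼) = 4 + ¼ = 17/4)
u = 4/17 (u = 1/(0 + 17/4) = 1/(17/4) = 4/17 ≈ 0.23529)
X(E) = -40/17 (X(E) = -8*(3 + 2)/17 = -8*5/17 = -2*20/17 = -40/17)
X(32)*M(-81) = -3080/(17*(-81)) = -3080*(-1)/(17*81) = -40/17*(-77/81) = 3080/1377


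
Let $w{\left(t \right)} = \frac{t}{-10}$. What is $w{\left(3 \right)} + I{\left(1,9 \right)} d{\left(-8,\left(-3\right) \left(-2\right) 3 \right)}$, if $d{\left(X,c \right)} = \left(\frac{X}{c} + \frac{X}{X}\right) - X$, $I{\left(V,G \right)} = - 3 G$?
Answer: $- \frac{2313}{10} \approx -231.3$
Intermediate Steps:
$w{\left(t \right)} = - \frac{t}{10}$ ($w{\left(t \right)} = t \left(- \frac{1}{10}\right) = - \frac{t}{10}$)
$d{\left(X,c \right)} = 1 - X + \frac{X}{c}$ ($d{\left(X,c \right)} = \left(\frac{X}{c} + 1\right) - X = \left(1 + \frac{X}{c}\right) - X = 1 - X + \frac{X}{c}$)
$w{\left(3 \right)} + I{\left(1,9 \right)} d{\left(-8,\left(-3\right) \left(-2\right) 3 \right)} = \left(- \frac{1}{10}\right) 3 + \left(-3\right) 9 \left(1 - -8 - \frac{8}{\left(-3\right) \left(-2\right) 3}\right) = - \frac{3}{10} - 27 \left(1 + 8 - \frac{8}{6 \cdot 3}\right) = - \frac{3}{10} - 27 \left(1 + 8 - \frac{8}{18}\right) = - \frac{3}{10} - 27 \left(1 + 8 - \frac{4}{9}\right) = - \frac{3}{10} - 231 = - \frac{2313}{10}$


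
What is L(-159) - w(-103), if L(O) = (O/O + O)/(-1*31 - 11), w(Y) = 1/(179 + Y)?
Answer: 5983/1596 ≈ 3.7487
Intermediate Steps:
L(O) = -1/42 - O/42 (L(O) = (1 + O)/(-31 - 11) = (1 + O)/(-42) = (1 + O)*(-1/42) = -1/42 - O/42)
L(-159) - w(-103) = (-1/42 - 1/42*(-159)) - 1/(179 - 103) = (-1/42 + 53/14) - 1/76 = 79/21 - 1*1/76 = 79/21 - 1/76 = 5983/1596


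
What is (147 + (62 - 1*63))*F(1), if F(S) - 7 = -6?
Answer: 146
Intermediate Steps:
F(S) = 1 (F(S) = 7 - 6 = 1)
(147 + (62 - 1*63))*F(1) = (147 + (62 - 1*63))*1 = (147 + (62 - 63))*1 = (147 - 1)*1 = 146*1 = 146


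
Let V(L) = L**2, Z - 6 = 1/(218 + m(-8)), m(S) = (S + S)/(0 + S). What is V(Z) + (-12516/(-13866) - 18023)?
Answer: -2011782053049/111852400 ≈ -17986.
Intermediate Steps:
m(S) = 2 (m(S) = (2*S)/S = 2)
Z = 1321/220 (Z = 6 + 1/(218 + 2) = 6 + 1/220 = 1321/220 ≈ 6.0045)
V(Z) + (-12516/(-13866) - 18023) = (1321/220)**2 + (-12516/(-13866) - 18023) = 1745041/48400 + (-12516*(-1/13866) - 18023) = 1745041/48400 + (2086/2311 - 18023) = 1745041/48400 - 41649067/2311 = -2011782053049/111852400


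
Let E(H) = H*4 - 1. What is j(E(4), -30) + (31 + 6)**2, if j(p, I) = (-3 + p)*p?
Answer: 1549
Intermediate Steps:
E(H) = -1 + 4*H (E(H) = 4*H - 1 = -1 + 4*H)
j(p, I) = p*(-3 + p)
j(E(4), -30) + (31 + 6)**2 = (-1 + 4*4)*(-3 + (-1 + 4*4)) + (31 + 6)**2 = (-1 + 16)*(-3 + (-1 + 16)) + 37**2 = 15*(-3 + 15) + 1369 = 15*12 + 1369 = 180 + 1369 = 1549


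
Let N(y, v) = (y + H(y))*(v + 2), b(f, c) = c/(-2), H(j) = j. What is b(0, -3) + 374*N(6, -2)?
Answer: 3/2 ≈ 1.5000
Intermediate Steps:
b(f, c) = -c/2 (b(f, c) = c*(-½) = -c/2)
N(y, v) = 2*y*(2 + v) (N(y, v) = (y + y)*(v + 2) = (2*y)*(2 + v) = 2*y*(2 + v))
b(0, -3) + 374*N(6, -2) = -½*(-3) + 374*(2*6*(2 - 2)) = 3/2 + 374*(2*6*0) = 3/2 + 374*0 = 3/2 + 0 = 3/2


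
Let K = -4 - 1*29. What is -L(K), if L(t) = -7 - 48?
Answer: 55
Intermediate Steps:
K = -33 (K = -4 - 29 = -33)
L(t) = -55
-L(K) = -1*(-55) = 55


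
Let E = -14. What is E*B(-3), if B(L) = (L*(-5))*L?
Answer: 630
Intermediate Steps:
B(L) = -5*L² (B(L) = (-5*L)*L = -5*L²)
E*B(-3) = -(-70)*(-3)² = -(-70)*9 = -14*(-45) = 630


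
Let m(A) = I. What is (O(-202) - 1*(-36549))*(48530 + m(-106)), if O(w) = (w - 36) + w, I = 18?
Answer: 1753019732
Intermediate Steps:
m(A) = 18
O(w) = -36 + 2*w (O(w) = (-36 + w) + w = -36 + 2*w)
(O(-202) - 1*(-36549))*(48530 + m(-106)) = ((-36 + 2*(-202)) - 1*(-36549))*(48530 + 18) = ((-36 - 404) + 36549)*48548 = (-440 + 36549)*48548 = 36109*48548 = 1753019732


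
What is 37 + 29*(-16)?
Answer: -427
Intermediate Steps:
37 + 29*(-16) = 37 - 464 = -427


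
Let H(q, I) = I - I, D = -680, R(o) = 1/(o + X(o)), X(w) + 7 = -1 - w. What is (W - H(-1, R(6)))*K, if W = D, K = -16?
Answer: 10880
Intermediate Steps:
X(w) = -8 - w (X(w) = -7 + (-1 - w) = -8 - w)
R(o) = -⅛ (R(o) = 1/(o + (-8 - o)) = 1/(-8) = -⅛)
W = -680
H(q, I) = 0
(W - H(-1, R(6)))*K = (-680 - 1*0)*(-16) = (-680 + 0)*(-16) = -680*(-16) = 10880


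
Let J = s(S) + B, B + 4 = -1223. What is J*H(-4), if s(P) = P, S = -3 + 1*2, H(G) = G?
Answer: 4912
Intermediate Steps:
B = -1227 (B = -4 - 1223 = -1227)
S = -1 (S = -3 + 2 = -1)
J = -1228 (J = -1 - 1227 = -1228)
J*H(-4) = -1228*(-4) = 4912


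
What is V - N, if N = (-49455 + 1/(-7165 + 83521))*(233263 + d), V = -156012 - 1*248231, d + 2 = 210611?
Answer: 419028089123045/19089 ≈ 2.1951e+10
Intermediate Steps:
d = 210609 (d = -2 + 210611 = 210609)
V = -404243 (V = -156012 - 248231 = -404243)
N = -419035805717672/19089 (N = (-49455 + 1/(-7165 + 83521))*(233263 + 210609) = (-49455 + 1/76356)*443872 = -3776185979/76356*443872 = -419035805717672/19089 ≈ -2.1952e+10)
V - N = -404243 - 1*(-419035805717672/19089) = -404243 + 419035805717672/19089 = 419028089123045/19089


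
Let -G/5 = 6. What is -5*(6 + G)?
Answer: 120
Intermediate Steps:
G = -30 (G = -5*6 = -30)
-5*(6 + G) = -5*(6 - 30) = -5*(-24) = 120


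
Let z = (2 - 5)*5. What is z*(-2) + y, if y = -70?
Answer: -40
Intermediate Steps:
z = -15 (z = -3*5 = -15)
z*(-2) + y = -15*(-2) - 70 = 30 - 70 = -40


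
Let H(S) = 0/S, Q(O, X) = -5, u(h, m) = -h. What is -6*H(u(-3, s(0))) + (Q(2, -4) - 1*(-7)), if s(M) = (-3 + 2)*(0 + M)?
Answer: 2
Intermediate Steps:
s(M) = -M
H(S) = 0
-6*H(u(-3, s(0))) + (Q(2, -4) - 1*(-7)) = -6*0 + (-5 - 1*(-7)) = 0 + (-5 + 7) = 0 + 2 = 2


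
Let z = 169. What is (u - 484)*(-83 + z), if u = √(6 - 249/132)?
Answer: -41624 + 43*√1991/11 ≈ -41450.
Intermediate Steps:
u = √1991/22 (u = √(6 - 249*1/132) = √(6 - 83/44) = √(181/44) = √1991/22 ≈ 2.0282)
(u - 484)*(-83 + z) = (√1991/22 - 484)*(-83 + 169) = (-484 + √1991/22)*86 = -41624 + 43*√1991/11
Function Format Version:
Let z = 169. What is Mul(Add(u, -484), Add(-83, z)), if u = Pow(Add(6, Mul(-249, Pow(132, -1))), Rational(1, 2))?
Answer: Add(-41624, Mul(Rational(43, 11), Pow(1991, Rational(1, 2)))) ≈ -41450.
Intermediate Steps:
u = Mul(Rational(1, 22), Pow(1991, Rational(1, 2))) (u = Pow(Add(6, Mul(-249, Rational(1, 132))), Rational(1, 2)) = Pow(Add(6, Rational(-83, 44)), Rational(1, 2)) = Pow(Rational(181, 44), Rational(1, 2)) = Mul(Rational(1, 22), Pow(1991, Rational(1, 2))) ≈ 2.0282)
Mul(Add(u, -484), Add(-83, z)) = Mul(Add(Mul(Rational(1, 22), Pow(1991, Rational(1, 2))), -484), Add(-83, 169)) = Mul(Add(-484, Mul(Rational(1, 22), Pow(1991, Rational(1, 2)))), 86) = Add(-41624, Mul(Rational(43, 11), Pow(1991, Rational(1, 2))))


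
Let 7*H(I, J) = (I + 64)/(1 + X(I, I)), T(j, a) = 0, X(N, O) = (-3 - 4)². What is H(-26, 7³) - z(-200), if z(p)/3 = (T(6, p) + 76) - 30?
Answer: -24131/175 ≈ -137.89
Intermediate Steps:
X(N, O) = 49 (X(N, O) = (-7)² = 49)
H(I, J) = 32/175 + I/350 (H(I, J) = ((I + 64)/(1 + 49))/7 = ((64 + I)/50)/7 = ((64 + I)*(1/50))/7 = (32/25 + I/50)/7 = 32/175 + I/350)
z(p) = 138 (z(p) = 3*((0 + 76) - 30) = 3*(76 - 30) = 3*46 = 138)
H(-26, 7³) - z(-200) = (32/175 + (1/350)*(-26)) - 1*138 = (32/175 - 13/175) - 138 = 19/175 - 138 = -24131/175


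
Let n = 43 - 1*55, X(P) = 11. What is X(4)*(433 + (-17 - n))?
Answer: 4708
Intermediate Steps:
n = -12 (n = 43 - 55 = -12)
X(4)*(433 + (-17 - n)) = 11*(433 + (-17 - 1*(-12))) = 11*(433 + (-17 + 12)) = 11*(433 - 5) = 11*428 = 4708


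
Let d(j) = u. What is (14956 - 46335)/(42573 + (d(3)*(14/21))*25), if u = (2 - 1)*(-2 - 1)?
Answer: -31379/42523 ≈ -0.73793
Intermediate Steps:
u = -3 (u = 1*(-3) = -3)
d(j) = -3
(14956 - 46335)/(42573 + (d(3)*(14/21))*25) = (14956 - 46335)/(42573 - 42/21*25) = -31379/(42573 - 42/21*25) = -31379/(42573 - 3*⅔*25) = -31379/(42573 - 2*25) = -31379/(42573 - 50) = -31379/42523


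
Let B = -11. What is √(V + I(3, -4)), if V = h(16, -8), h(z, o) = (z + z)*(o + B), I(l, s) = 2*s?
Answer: 2*I*√154 ≈ 24.819*I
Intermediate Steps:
h(z, o) = 2*z*(-11 + o) (h(z, o) = (z + z)*(o - 11) = (2*z)*(-11 + o) = 2*z*(-11 + o))
V = -608 (V = 2*16*(-11 - 8) = 2*16*(-19) = -608)
√(V + I(3, -4)) = √(-608 + 2*(-4)) = √(-608 - 8) = √(-616) = 2*I*√154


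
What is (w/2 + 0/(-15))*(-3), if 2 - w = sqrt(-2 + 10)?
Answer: -3 + 3*sqrt(2) ≈ 1.2426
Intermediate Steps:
w = 2 - 2*sqrt(2) (w = 2 - sqrt(-2 + 10) = 2 - sqrt(8) = 2 - 2*sqrt(2) ≈ -0.82843)
(w/2 + 0/(-15))*(-3) = ((2 - 2*sqrt(2))/2 + 0/(-15))*(-3) = ((2 - 2*sqrt(2))*(1/2) + 0*(-1/15))*(-3) = ((1 - sqrt(2)) + 0)*(-3) = (1 - sqrt(2))*(-3) = -3 + 3*sqrt(2)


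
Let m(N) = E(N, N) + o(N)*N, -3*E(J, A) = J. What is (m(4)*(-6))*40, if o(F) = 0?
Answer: 320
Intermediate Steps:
E(J, A) = -J/3
m(N) = -N/3 (m(N) = -N/3 + 0*N = -N/3 + 0 = -N/3)
(m(4)*(-6))*40 = (-⅓*4*(-6))*40 = -4/3*(-6)*40 = 8*40 = 320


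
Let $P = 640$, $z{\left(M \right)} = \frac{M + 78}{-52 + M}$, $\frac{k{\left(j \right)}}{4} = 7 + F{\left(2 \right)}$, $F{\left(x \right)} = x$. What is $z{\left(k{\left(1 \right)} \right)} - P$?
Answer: $- \frac{5177}{8} \approx -647.13$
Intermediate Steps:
$k{\left(j \right)} = 36$ ($k{\left(j \right)} = 4 \left(7 + 2\right) = 4 \cdot 9 = 36$)
$z{\left(M \right)} = \frac{78 + M}{-52 + M}$
$z{\left(k{\left(1 \right)} \right)} - P = \frac{78 + 36}{-52 + 36} - 640 = \frac{1}{-16} \cdot 114 - 640 = \left(- \frac{1}{16}\right) 114 - 640 = - \frac{57}{8} - 640 = - \frac{5177}{8}$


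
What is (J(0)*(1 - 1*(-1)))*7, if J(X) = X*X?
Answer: 0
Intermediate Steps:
J(X) = X²
(J(0)*(1 - 1*(-1)))*7 = (0²*(1 - 1*(-1)))*7 = (0*(1 + 1))*7 = (0*2)*7 = 0*7 = 0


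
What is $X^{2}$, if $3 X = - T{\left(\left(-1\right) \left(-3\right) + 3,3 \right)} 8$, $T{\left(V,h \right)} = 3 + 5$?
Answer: $\frac{4096}{9} \approx 455.11$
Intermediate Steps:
$T{\left(V,h \right)} = 8$
$X = - \frac{64}{3}$ ($X = \frac{\left(-1\right) 8 \cdot 8}{3} = \frac{\left(-1\right) 64}{3} = \frac{1}{3} \left(-64\right) = - \frac{64}{3} \approx -21.333$)
$X^{2} = \left(- \frac{64}{3}\right)^{2} = \frac{4096}{9}$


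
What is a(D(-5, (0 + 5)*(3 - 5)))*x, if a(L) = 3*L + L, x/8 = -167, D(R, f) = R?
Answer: 26720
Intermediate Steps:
x = -1336 (x = 8*(-167) = -1336)
a(L) = 4*L
a(D(-5, (0 + 5)*(3 - 5)))*x = (4*(-5))*(-1336) = -20*(-1336) = 26720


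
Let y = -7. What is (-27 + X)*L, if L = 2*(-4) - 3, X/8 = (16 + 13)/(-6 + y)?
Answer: 6413/13 ≈ 493.31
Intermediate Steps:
X = -232/13 (X = 8*((16 + 13)/(-6 - 7)) = 8*(29/(-13)) = 8*(29*(-1/13)) = 8*(-29/13) = -232/13 ≈ -17.846)
L = -11 (L = -8 - 3 = -11)
(-27 + X)*L = (-27 - 232/13)*(-11) = -583/13*(-11) = 6413/13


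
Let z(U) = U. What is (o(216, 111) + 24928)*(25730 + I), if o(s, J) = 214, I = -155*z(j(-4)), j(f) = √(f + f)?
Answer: 646903660 - 7794020*I*√2 ≈ 6.469e+8 - 1.1022e+7*I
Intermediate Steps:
j(f) = √2*√f (j(f) = √(2*f) = √2*√f)
I = -310*I*√2 (I = -155*√2*√(-4) = -155*√2*2*I = -310*I*√2 ≈ -438.41*I)
(o(216, 111) + 24928)*(25730 + I) = (214 + 24928)*(25730 - 310*I*√2) = 25142*(25730 - 310*I*√2) = 646903660 - 7794020*I*√2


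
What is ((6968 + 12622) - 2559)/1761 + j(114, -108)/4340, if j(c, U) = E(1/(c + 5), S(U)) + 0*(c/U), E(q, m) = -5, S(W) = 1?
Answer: 4927049/509516 ≈ 9.6701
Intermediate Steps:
j(c, U) = -5 (j(c, U) = -5 + 0*(c/U) = -5 + 0 = -5)
((6968 + 12622) - 2559)/1761 + j(114, -108)/4340 = ((6968 + 12622) - 2559)/1761 - 5/4340 = (19590 - 2559)*(1/1761) - 5*1/4340 = 17031*(1/1761) - 1/868 = 5677/587 - 1/868 = 4927049/509516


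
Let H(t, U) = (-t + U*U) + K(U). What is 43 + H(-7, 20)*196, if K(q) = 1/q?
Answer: 399124/5 ≈ 79825.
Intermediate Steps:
H(t, U) = 1/U + U**2 - t (H(t, U) = (-t + U*U) + 1/U = (-t + U**2) + 1/U = (U**2 - t) + 1/U = 1/U + U**2 - t)
43 + H(-7, 20)*196 = 43 + (1/20 + 20**2 - 1*(-7))*196 = 43 + (1/20 + 400 + 7)*196 = 43 + (8141/20)*196 = 43 + 398909/5 = 399124/5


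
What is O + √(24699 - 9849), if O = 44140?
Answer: 44140 + 15*√66 ≈ 44262.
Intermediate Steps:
O + √(24699 - 9849) = 44140 + √(24699 - 9849) = 44140 + √14850 = 44140 + 15*√66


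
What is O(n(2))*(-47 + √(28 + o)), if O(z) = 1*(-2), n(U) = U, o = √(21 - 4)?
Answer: 94 - 2*√(28 + √17) ≈ 82.665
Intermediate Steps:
o = √17 ≈ 4.1231
O(z) = -2
O(n(2))*(-47 + √(28 + o)) = -2*(-47 + √(28 + √17)) = 94 - 2*√(28 + √17)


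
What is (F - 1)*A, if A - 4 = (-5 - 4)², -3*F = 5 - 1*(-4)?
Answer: -340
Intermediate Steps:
F = -3 (F = -(5 - 1*(-4))/3 = -(5 + 4)/3 = -⅓*9 = -3)
A = 85 (A = 4 + (-5 - 4)² = 4 + (-9)² = 4 + 81 = 85)
(F - 1)*A = (-3 - 1)*85 = -4*85 = -340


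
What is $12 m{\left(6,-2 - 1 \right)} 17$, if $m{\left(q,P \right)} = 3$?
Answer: $612$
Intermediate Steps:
$12 m{\left(6,-2 - 1 \right)} 17 = 12 \cdot 3 \cdot 17 = 36 \cdot 17 = 612$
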